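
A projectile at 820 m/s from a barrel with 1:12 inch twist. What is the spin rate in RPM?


twist_m = 12*0.0254 = 0.3048 m
spin = v/twist = 820/0.3048 = 2690.289 rev/s
RPM = spin*60 = 2690.289*60 ≈ 161417 RPM

161417 RPM


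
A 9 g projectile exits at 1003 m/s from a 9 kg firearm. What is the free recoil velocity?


v_recoil = m_p * v_p / m_gun = 0.009 * 1003 / 9 = 1.003 m/s

1.003 m/s


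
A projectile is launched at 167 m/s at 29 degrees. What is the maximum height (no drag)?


H = (v0*sin(theta))^2 / (2g) = (167*sin(29°))^2 / (2*9.81) = 334.1 m

334.1 m


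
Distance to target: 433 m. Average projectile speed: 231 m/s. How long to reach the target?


t = d/v = 433/231 = 1.874 s

1.874 s


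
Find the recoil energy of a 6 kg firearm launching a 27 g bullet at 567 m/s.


v_r = m_p*v_p/m_gun = 0.027*567/6 = 2.5515 m/s, E_r = 0.5*m_gun*v_r^2 = 0.5*6*2.5515^2 = 19.53 J

19.53 J


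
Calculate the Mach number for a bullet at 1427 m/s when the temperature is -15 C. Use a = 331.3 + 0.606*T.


a = 331.3 + 0.606*(-15) = 322.21 m/s
M = v/a = 1427/322.21 = 4.429

4.429


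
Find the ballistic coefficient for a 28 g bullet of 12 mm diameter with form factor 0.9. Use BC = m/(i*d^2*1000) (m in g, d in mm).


BC = m/(i*d^2*1000) = 28/(0.9 * 12^2 * 1000) = 0.000216

0.000216


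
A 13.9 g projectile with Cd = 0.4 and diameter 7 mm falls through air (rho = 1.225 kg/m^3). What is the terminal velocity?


A = pi*(d/2)^2 = pi*(7/2000)^2 = 3.84845e-05 m^2
vt = sqrt(2mg/(Cd*rho*A)) = sqrt(2*0.0139*9.81/(0.4 * 1.225 * 3.84845e-05)) = 120.3 m/s

120.3 m/s


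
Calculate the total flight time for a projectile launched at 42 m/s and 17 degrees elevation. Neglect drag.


T = 2*v0*sin(theta)/g = 2*42*sin(17°)/9.81 = 2.503 s

2.503 s


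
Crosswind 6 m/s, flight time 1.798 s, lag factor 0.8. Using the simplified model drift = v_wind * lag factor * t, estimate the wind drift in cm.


drift = v_wind * lag * t = 6 * 0.8 * 1.798 = 8.6304 m ≈ 863 cm

863 cm


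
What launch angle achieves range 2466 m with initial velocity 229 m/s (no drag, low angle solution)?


sin(2*theta) = R*g/v0^2 = 2466*9.81/229^2 = 0.461308, theta = arcsin(0.461308)/2 = 13.74°

13.74 degrees


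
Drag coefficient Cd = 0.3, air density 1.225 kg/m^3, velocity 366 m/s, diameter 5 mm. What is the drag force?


A = pi*(d/2)^2 = pi*(5/2000)^2 = 1.96350e-05 m^2
Fd = 0.5*Cd*rho*A*v^2 = 0.5*0.3*1.225*1.96350e-05*366^2 = 0.4833 N

0.4833 N


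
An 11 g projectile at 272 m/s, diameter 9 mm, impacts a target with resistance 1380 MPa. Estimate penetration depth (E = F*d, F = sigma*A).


A = pi*(d/2)^2 = pi*(9/2)^2 = 63.6173 mm^2
E = 0.5*m*v^2 = 0.5*0.011*272^2 = 406.912 J
depth = E/(sigma*A) = 406.912 J / (1380 MPa * 63.6173 mm^2) = 406.912/(1380 * 63.6173) m = 0.00463497 m ≈ 4.635 mm

4.635 mm


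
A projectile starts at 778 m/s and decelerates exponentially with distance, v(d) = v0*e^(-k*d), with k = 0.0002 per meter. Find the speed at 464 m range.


v = v0*exp(-k*d) = 778*exp(-0.0002*464) = 709.1 m/s

709.1 m/s


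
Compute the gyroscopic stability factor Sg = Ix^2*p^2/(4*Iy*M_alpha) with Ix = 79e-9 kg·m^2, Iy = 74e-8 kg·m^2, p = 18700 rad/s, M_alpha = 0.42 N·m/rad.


Sg = Ix^2 * p^2 / (4 * Iy * M_alpha) = (79e-9)^2 * 18700^2 / (4 * 74e-8 * 0.42) = 1.755

1.755


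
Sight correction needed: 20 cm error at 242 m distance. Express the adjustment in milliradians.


1 mrad subtends 1 cm per 10 m of range, so adj = error_cm / (dist_m / 10) = 20 / (242/10) = 0.8264 mrad

0.8264 mrad


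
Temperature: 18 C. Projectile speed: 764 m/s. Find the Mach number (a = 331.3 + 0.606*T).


a = 331.3 + 0.606*(18) = 342.208 m/s
M = v/a = 764/342.208 = 2.233

2.233


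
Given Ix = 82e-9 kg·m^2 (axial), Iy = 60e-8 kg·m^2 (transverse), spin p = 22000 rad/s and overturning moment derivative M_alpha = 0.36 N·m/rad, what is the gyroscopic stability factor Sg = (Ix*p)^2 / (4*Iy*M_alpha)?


Sg = Ix^2 * p^2 / (4 * Iy * M_alpha) = (82e-9)^2 * 22000^2 / (4 * 60e-8 * 0.36) = 3.767

3.767


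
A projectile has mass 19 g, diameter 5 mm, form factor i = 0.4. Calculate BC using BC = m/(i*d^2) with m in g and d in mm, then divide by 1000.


BC = m/(i*d^2*1000) = 19/(0.4 * 5^2 * 1000) = 0.0019

0.0019


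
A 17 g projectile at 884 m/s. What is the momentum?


p = m*v = 0.017*884 = 15.03 kg·m/s

15.03 kg·m/s


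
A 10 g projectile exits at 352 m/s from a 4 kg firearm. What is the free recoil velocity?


v_recoil = m_p * v_p / m_gun = 0.01 * 352 / 4 = 0.88 m/s

0.88 m/s


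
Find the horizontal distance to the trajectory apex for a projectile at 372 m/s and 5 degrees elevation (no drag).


R = v0^2*sin(2*theta)/g = 372^2*sin(2*5°)/9.81 = 2449.55 m
apex_dist = R/2 = 2449.55/2 = 1225 m

1225 m


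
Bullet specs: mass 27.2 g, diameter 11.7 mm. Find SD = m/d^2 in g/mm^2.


SD = m/d^2 = 27.2/11.7^2 = 0.1987 g/mm^2

0.1987 g/mm^2


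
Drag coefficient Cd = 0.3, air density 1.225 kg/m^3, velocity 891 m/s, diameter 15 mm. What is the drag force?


A = pi*(d/2)^2 = pi*(15/2000)^2 = 1.76715e-04 m^2
Fd = 0.5*Cd*rho*A*v^2 = 0.5*0.3*1.225*1.76715e-04*891^2 = 25.78 N

25.78 N


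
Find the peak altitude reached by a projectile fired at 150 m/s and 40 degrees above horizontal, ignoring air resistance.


H = (v0*sin(theta))^2 / (2g) = (150*sin(40°))^2 / (2*9.81) = 473.8 m

473.8 m


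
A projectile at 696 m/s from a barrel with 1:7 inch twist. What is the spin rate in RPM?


twist_m = 7*0.0254 = 0.1778 m
spin = v/twist = 696/0.1778 = 3914.511 rev/s
RPM = spin*60 = 3914.511*60 ≈ 234871 RPM

234871 RPM


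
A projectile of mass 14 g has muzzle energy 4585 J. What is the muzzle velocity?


v = sqrt(2*E/m) = sqrt(2*4585/0.014) = 809.3 m/s

809.3 m/s


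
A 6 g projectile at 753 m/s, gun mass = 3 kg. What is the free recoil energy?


v_r = m_p*v_p/m_gun = 0.006*753/3 = 1.506 m/s, E_r = 0.5*m_gun*v_r^2 = 0.5*3*1.506^2 = 3.402 J

3.402 J


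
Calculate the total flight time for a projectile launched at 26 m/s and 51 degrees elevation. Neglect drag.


T = 2*v0*sin(theta)/g = 2*26*sin(51°)/9.81 = 4.119 s

4.119 s


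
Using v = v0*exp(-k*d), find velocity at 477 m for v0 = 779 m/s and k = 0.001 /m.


v = v0*exp(-k*d) = 779*exp(-0.001*477) = 483.5 m/s

483.5 m/s


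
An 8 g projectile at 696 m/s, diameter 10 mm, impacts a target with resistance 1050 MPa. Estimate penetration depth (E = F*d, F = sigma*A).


A = pi*(d/2)^2 = pi*(10/2)^2 = 78.5398 mm^2
E = 0.5*m*v^2 = 0.5*0.008*696^2 = 1937.66 J
depth = E/(sigma*A) = 1937.66 J / (1050 MPa * 78.5398 mm^2) = 1937.66/(1050 * 78.5398) m = 0.0234963 m ≈ 23.5 mm

23.5 mm


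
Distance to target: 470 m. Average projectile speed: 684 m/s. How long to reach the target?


t = d/v = 470/684 = 0.6871 s

0.6871 s


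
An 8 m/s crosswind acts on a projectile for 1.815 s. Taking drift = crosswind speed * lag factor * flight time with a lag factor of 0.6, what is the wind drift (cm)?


drift = v_wind * lag * t = 8 * 0.6 * 1.815 = 8.712 m ≈ 871.2 cm

871.2 cm


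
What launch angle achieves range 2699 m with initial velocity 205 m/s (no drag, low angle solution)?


sin(2*theta) = R*g/v0^2 = 2699*9.81/205^2 = 0.630034, theta = arcsin(0.630034)/2 = 19.53°

19.53 degrees


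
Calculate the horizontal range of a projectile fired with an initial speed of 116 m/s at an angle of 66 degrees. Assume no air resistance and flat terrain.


R = v0^2 * sin(2*theta) / g = 116^2 * sin(2*66°) / 9.81 = 1019 m

1019 m


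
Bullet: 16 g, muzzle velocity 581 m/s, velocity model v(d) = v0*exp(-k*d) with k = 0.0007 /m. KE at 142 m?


v = v0*exp(-k*d) = 581*exp(-0.0007*142) = 526.026 m/s
E = 0.5*m*v^2 = 0.5*0.016*526.026^2 = 2214 J

2214 J


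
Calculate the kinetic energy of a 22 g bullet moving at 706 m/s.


E = 0.5*m*v^2 = 0.5*0.022*706^2 = 5483 J

5483 J


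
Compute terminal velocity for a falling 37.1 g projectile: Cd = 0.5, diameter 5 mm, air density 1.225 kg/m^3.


A = pi*(d/2)^2 = pi*(5/2000)^2 = 1.96350e-05 m^2
vt = sqrt(2mg/(Cd*rho*A)) = sqrt(2*0.0371*9.81/(0.5 * 1.225 * 1.96350e-05)) = 246 m/s

246 m/s


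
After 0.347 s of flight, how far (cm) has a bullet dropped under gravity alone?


drop = 0.5*g*t^2 = 0.5*9.81*0.347^2 = 0.590606 m ≈ 59.06 cm

59.06 cm


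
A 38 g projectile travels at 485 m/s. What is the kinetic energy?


E = 0.5*m*v^2 = 0.5*0.038*485^2 = 4469 J

4469 J


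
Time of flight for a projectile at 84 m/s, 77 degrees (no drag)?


T = 2*v0*sin(theta)/g = 2*84*sin(77°)/9.81 = 16.69 s

16.69 s


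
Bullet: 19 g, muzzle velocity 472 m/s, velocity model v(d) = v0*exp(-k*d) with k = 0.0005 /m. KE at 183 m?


v = v0*exp(-k*d) = 472*exp(-0.0005*183) = 430.729 m/s
E = 0.5*m*v^2 = 0.5*0.019*430.729^2 = 1763 J

1763 J


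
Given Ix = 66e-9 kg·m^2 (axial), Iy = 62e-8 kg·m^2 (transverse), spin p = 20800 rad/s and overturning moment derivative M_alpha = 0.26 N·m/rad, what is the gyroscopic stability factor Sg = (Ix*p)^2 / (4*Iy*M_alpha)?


Sg = Ix^2 * p^2 / (4 * Iy * M_alpha) = (66e-9)^2 * 20800^2 / (4 * 62e-8 * 0.26) = 2.923

2.923


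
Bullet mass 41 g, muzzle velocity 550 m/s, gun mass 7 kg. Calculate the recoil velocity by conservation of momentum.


v_recoil = m_p * v_p / m_gun = 0.041 * 550 / 7 = 3.221 m/s

3.221 m/s


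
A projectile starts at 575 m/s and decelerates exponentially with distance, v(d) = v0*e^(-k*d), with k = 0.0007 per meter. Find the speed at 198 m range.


v = v0*exp(-k*d) = 575*exp(-0.0007*198) = 500.6 m/s

500.6 m/s


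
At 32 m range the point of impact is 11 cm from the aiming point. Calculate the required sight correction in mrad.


1 mrad subtends 1 cm per 10 m of range, so adj = error_cm / (dist_m / 10) = 11 / (32/10) = 3.438 mrad

3.438 mrad


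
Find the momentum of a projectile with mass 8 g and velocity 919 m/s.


p = m*v = 0.008*919 = 7.352 kg·m/s

7.352 kg·m/s


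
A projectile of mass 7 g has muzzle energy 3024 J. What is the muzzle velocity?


v = sqrt(2*E/m) = sqrt(2*3024/0.007) = 929.5 m/s

929.5 m/s


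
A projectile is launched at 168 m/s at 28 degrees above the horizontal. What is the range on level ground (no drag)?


R = v0^2 * sin(2*theta) / g = 168^2 * sin(2*28°) / 9.81 = 2385 m

2385 m


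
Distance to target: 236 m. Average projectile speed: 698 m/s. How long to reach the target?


t = d/v = 236/698 = 0.3381 s

0.3381 s


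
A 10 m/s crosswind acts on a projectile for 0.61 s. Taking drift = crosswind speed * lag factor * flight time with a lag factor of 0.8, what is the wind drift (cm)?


drift = v_wind * lag * t = 10 * 0.8 * 0.61 = 4.88 m ≈ 488 cm

488 cm


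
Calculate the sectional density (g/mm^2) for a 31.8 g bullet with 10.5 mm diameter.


SD = m/d^2 = 31.8/10.5^2 = 0.2884 g/mm^2

0.2884 g/mm^2


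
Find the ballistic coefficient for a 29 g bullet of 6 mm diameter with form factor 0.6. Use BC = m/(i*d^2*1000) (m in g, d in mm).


BC = m/(i*d^2*1000) = 29/(0.6 * 6^2 * 1000) = 0.001343

0.001343


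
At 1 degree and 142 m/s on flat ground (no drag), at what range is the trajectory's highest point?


R = v0^2*sin(2*theta)/g = 142^2*sin(2*1°)/9.81 = 71.7343 m
apex_dist = R/2 = 71.7343/2 = 35.87 m

35.87 m


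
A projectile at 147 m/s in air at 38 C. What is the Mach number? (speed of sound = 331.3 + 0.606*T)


a = 331.3 + 0.606*(38) = 354.328 m/s
M = v/a = 147/354.328 = 0.4149

0.4149


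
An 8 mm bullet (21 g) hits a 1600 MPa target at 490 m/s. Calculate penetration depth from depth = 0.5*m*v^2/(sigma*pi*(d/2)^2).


A = pi*(d/2)^2 = pi*(8/2)^2 = 50.2655 mm^2
E = 0.5*m*v^2 = 0.5*0.021*490^2 = 2521.05 J
depth = E/(sigma*A) = 2521.05 J / (1600 MPa * 50.2655 mm^2) = 2521.05/(1600 * 50.2655) m = 0.0313467 m ≈ 31.35 mm

31.35 mm


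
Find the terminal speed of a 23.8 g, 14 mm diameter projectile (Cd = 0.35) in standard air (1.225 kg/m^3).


A = pi*(d/2)^2 = pi*(14/2000)^2 = 1.53938e-04 m^2
vt = sqrt(2mg/(Cd*rho*A)) = sqrt(2*0.0238*9.81/(0.35 * 1.225 * 1.53938e-04)) = 84.11 m/s

84.11 m/s


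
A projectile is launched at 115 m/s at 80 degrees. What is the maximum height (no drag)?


H = (v0*sin(theta))^2 / (2g) = (115*sin(80°))^2 / (2*9.81) = 653.7 m

653.7 m


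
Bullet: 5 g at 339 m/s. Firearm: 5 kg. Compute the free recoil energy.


v_r = m_p*v_p/m_gun = 0.005*339/5 = 0.339 m/s, E_r = 0.5*m_gun*v_r^2 = 0.5*5*0.339^2 = 0.2873 J

0.2873 J


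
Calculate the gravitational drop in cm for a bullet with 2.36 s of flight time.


drop = 0.5*g*t^2 = 0.5*9.81*2.36^2 = 27.3189 m ≈ 2732 cm

2732 cm


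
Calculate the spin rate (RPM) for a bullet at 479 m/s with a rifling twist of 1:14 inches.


twist_m = 14*0.0254 = 0.3556 m
spin = v/twist = 479/0.3556 = 1347.019 rev/s
RPM = spin*60 = 1347.019*60 ≈ 80821 RPM

80821 RPM


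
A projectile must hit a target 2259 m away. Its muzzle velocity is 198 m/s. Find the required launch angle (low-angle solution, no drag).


sin(2*theta) = R*g/v0^2 = 2259*9.81/198^2 = 0.565269, theta = arcsin(0.565269)/2 = 17.21°

17.21 degrees


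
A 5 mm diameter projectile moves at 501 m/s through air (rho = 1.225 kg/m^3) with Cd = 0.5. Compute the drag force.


A = pi*(d/2)^2 = pi*(5/2000)^2 = 1.96350e-05 m^2
Fd = 0.5*Cd*rho*A*v^2 = 0.5*0.5*1.225*1.96350e-05*501^2 = 1.509 N

1.509 N


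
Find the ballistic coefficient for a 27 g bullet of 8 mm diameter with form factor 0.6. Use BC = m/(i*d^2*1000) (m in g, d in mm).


BC = m/(i*d^2*1000) = 27/(0.6 * 8^2 * 1000) = 0.0007031

0.0007031


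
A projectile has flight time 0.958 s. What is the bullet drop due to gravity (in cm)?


drop = 0.5*g*t^2 = 0.5*9.81*0.958^2 = 4.50163 m ≈ 450.2 cm

450.2 cm


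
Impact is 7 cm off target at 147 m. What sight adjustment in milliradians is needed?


1 mrad subtends 1 cm per 10 m of range, so adj = error_cm / (dist_m / 10) = 7 / (147/10) = 0.4762 mrad

0.4762 mrad


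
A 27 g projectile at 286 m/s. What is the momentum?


p = m*v = 0.027*286 = 7.722 kg·m/s

7.722 kg·m/s


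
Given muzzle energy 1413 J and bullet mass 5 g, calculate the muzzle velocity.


v = sqrt(2*E/m) = sqrt(2*1413/0.005) = 751.8 m/s

751.8 m/s


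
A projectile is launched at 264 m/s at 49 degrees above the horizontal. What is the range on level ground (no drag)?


R = v0^2 * sin(2*theta) / g = 264^2 * sin(2*49°) / 9.81 = 7035 m

7035 m


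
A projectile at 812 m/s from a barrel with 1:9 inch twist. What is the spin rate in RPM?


twist_m = 9*0.0254 = 0.2286 m
spin = v/twist = 812/0.2286 = 3552.056 rev/s
RPM = spin*60 = 3552.056*60 ≈ 213123 RPM

213123 RPM


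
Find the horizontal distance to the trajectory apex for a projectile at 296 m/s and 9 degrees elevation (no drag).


R = v0^2*sin(2*theta)/g = 296^2*sin(2*9°)/9.81 = 2759.92 m
apex_dist = R/2 = 2759.92/2 = 1380 m

1380 m


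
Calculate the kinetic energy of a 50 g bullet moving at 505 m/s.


E = 0.5*m*v^2 = 0.5*0.05*505^2 = 6376 J

6376 J


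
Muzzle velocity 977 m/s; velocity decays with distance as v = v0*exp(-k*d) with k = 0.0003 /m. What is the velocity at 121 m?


v = v0*exp(-k*d) = 977*exp(-0.0003*121) = 942.2 m/s

942.2 m/s


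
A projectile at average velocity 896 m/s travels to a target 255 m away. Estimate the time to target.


t = d/v = 255/896 = 0.2846 s

0.2846 s


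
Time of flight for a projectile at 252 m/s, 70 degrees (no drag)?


T = 2*v0*sin(theta)/g = 2*252*sin(70°)/9.81 = 48.28 s

48.28 s


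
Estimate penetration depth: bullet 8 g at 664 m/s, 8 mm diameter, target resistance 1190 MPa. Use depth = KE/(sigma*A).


A = pi*(d/2)^2 = pi*(8/2)^2 = 50.2655 mm^2
E = 0.5*m*v^2 = 0.5*0.008*664^2 = 1763.58 J
depth = E/(sigma*A) = 1763.58 J / (1190 MPa * 50.2655 mm^2) = 1763.58/(1190 * 50.2655) m = 0.0294835 m ≈ 29.48 mm

29.48 mm


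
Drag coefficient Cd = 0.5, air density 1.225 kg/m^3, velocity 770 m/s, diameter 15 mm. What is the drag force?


A = pi*(d/2)^2 = pi*(15/2000)^2 = 1.76715e-04 m^2
Fd = 0.5*Cd*rho*A*v^2 = 0.5*0.5*1.225*1.76715e-04*770^2 = 32.09 N

32.09 N


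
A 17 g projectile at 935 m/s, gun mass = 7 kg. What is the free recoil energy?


v_r = m_p*v_p/m_gun = 0.017*935/7 = 2.27071 m/s, E_r = 0.5*m_gun*v_r^2 = 0.5*7*2.27071^2 = 18.05 J

18.05 J


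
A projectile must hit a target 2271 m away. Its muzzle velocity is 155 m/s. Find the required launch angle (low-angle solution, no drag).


sin(2*theta) = R*g/v0^2 = 2271*9.81/155^2 = 0.927305, theta = arcsin(0.927305)/2 = 34.01°

34.01 degrees


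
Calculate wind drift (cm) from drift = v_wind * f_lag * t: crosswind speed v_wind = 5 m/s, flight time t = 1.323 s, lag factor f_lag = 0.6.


drift = v_wind * lag * t = 5 * 0.6 * 1.323 = 3.969 m ≈ 396.9 cm

396.9 cm


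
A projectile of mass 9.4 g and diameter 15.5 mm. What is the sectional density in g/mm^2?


SD = m/d^2 = 9.4/15.5^2 = 0.03913 g/mm^2

0.03913 g/mm^2


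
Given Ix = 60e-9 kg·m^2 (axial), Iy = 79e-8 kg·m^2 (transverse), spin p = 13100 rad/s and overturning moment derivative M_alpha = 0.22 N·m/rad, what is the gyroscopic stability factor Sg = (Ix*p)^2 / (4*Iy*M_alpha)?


Sg = Ix^2 * p^2 / (4 * Iy * M_alpha) = (60e-9)^2 * 13100^2 / (4 * 79e-8 * 0.22) = 0.8887

0.8887


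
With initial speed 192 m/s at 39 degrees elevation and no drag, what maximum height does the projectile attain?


H = (v0*sin(theta))^2 / (2g) = (192*sin(39°))^2 / (2*9.81) = 744.1 m

744.1 m


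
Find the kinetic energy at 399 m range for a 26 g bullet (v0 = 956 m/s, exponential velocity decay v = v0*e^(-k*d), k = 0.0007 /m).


v = v0*exp(-k*d) = 956*exp(-0.0007*399) = 723.035 m/s
E = 0.5*m*v^2 = 0.5*0.026*723.035^2 = 6796 J

6796 J


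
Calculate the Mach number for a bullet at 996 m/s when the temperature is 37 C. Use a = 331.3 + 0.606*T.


a = 331.3 + 0.606*(37) = 353.722 m/s
M = v/a = 996/353.722 = 2.816

2.816


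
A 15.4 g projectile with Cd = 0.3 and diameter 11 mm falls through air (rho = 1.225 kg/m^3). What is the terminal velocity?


A = pi*(d/2)^2 = pi*(11/2000)^2 = 9.50332e-05 m^2
vt = sqrt(2mg/(Cd*rho*A)) = sqrt(2*0.0154*9.81/(0.3 * 1.225 * 9.50332e-05)) = 93.01 m/s

93.01 m/s


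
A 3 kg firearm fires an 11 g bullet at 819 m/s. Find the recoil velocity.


v_recoil = m_p * v_p / m_gun = 0.011 * 819 / 3 = 3.003 m/s

3.003 m/s


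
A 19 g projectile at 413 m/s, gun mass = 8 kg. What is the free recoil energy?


v_r = m_p*v_p/m_gun = 0.019*413/8 = 0.980875 m/s, E_r = 0.5*m_gun*v_r^2 = 0.5*8*0.980875^2 = 3.848 J

3.848 J


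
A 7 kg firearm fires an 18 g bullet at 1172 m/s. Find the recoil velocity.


v_recoil = m_p * v_p / m_gun = 0.018 * 1172 / 7 = 3.014 m/s

3.014 m/s


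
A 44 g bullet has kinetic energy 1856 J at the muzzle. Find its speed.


v = sqrt(2*E/m) = sqrt(2*1856/0.044) = 290.5 m/s

290.5 m/s


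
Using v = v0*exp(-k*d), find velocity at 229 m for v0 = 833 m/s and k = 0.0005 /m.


v = v0*exp(-k*d) = 833*exp(-0.0005*229) = 742.9 m/s

742.9 m/s


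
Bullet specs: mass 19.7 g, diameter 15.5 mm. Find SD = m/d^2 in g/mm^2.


SD = m/d^2 = 19.7/15.5^2 = 0.082 g/mm^2

0.082 g/mm^2


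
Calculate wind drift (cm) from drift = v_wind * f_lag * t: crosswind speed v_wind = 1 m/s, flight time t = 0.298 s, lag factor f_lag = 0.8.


drift = v_wind * lag * t = 1 * 0.8 * 0.298 = 0.2384 m ≈ 23.84 cm

23.84 cm


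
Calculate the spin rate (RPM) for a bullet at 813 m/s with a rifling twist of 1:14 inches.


twist_m = 14*0.0254 = 0.3556 m
spin = v/twist = 813/0.3556 = 2286.277 rev/s
RPM = spin*60 = 2286.277*60 ≈ 137177 RPM

137177 RPM


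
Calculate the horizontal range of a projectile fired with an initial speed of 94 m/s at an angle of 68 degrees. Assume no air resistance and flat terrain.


R = v0^2 * sin(2*theta) / g = 94^2 * sin(2*68°) / 9.81 = 625.7 m

625.7 m


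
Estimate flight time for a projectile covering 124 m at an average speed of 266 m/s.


t = d/v = 124/266 = 0.4662 s

0.4662 s


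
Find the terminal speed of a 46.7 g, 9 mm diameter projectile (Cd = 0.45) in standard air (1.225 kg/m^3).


A = pi*(d/2)^2 = pi*(9/2000)^2 = 6.36173e-05 m^2
vt = sqrt(2mg/(Cd*rho*A)) = sqrt(2*0.0467*9.81/(0.45 * 1.225 * 6.36173e-05)) = 161.6 m/s

161.6 m/s


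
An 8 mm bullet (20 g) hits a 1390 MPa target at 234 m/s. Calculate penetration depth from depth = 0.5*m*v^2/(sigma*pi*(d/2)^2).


A = pi*(d/2)^2 = pi*(8/2)^2 = 50.2655 mm^2
E = 0.5*m*v^2 = 0.5*0.02*234^2 = 547.56 J
depth = E/(sigma*A) = 547.56 J / (1390 MPa * 50.2655 mm^2) = 547.56/(1390 * 50.2655) m = 0.00783695 m ≈ 7.837 mm

7.837 mm


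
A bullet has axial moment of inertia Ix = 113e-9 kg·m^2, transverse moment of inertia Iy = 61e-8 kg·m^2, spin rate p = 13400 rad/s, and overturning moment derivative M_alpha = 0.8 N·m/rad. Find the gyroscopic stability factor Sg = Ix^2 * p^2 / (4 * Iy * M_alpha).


Sg = Ix^2 * p^2 / (4 * Iy * M_alpha) = (113e-9)^2 * 13400^2 / (4 * 61e-8 * 0.8) = 1.175

1.175


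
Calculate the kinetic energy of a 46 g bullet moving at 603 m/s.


E = 0.5*m*v^2 = 0.5*0.046*603^2 = 8363 J

8363 J


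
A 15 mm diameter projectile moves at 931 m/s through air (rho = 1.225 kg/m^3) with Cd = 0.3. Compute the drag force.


A = pi*(d/2)^2 = pi*(15/2000)^2 = 1.76715e-04 m^2
Fd = 0.5*Cd*rho*A*v^2 = 0.5*0.3*1.225*1.76715e-04*931^2 = 28.14 N

28.14 N


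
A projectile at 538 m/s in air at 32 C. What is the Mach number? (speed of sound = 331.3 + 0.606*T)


a = 331.3 + 0.606*(32) = 350.692 m/s
M = v/a = 538/350.692 = 1.534

1.534


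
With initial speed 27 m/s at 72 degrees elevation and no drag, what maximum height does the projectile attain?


H = (v0*sin(theta))^2 / (2g) = (27*sin(72°))^2 / (2*9.81) = 33.61 m

33.61 m


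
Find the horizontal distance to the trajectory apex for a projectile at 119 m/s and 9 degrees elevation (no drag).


R = v0^2*sin(2*theta)/g = 119^2*sin(2*9°)/9.81 = 446.074 m
apex_dist = R/2 = 446.074/2 = 223 m

223 m


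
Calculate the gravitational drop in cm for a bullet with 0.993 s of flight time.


drop = 0.5*g*t^2 = 0.5*9.81*0.993^2 = 4.83657 m ≈ 483.7 cm

483.7 cm


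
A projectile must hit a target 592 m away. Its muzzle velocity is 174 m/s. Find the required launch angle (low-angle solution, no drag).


sin(2*theta) = R*g/v0^2 = 592*9.81/174^2 = 0.191819, theta = arcsin(0.191819)/2 = 5.529°

5.529 degrees


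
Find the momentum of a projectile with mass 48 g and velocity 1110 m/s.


p = m*v = 0.048*1110 = 53.28 kg·m/s

53.28 kg·m/s


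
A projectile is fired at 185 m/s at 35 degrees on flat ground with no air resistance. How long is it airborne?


T = 2*v0*sin(theta)/g = 2*185*sin(35°)/9.81 = 21.63 s

21.63 s


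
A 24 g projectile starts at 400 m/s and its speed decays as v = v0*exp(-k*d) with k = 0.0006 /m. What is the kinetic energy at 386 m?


v = v0*exp(-k*d) = 400*exp(-0.0006*386) = 317.305 m/s
E = 0.5*m*v^2 = 0.5*0.024*317.305^2 = 1208 J

1208 J


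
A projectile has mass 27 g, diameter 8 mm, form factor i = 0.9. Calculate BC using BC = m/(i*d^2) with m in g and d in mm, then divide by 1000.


BC = m/(i*d^2*1000) = 27/(0.9 * 8^2 * 1000) = 0.0004687

0.0004687


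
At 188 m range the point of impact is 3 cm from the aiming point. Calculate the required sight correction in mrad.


1 mrad subtends 1 cm per 10 m of range, so adj = error_cm / (dist_m / 10) = 3 / (188/10) = 0.1596 mrad

0.1596 mrad


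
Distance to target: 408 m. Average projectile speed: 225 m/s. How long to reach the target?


t = d/v = 408/225 = 1.813 s

1.813 s


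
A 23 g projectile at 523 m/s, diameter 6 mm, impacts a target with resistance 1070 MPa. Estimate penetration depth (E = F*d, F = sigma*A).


A = pi*(d/2)^2 = pi*(6/2)^2 = 28.2743 mm^2
E = 0.5*m*v^2 = 0.5*0.023*523^2 = 3145.58 J
depth = E/(sigma*A) = 3145.58 J / (1070 MPa * 28.2743 mm^2) = 3145.58/(1070 * 28.2743) m = 0.103974 m ≈ 104 mm

104 mm


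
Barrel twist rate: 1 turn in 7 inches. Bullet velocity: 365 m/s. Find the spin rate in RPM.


twist_m = 7*0.0254 = 0.1778 m
spin = v/twist = 365/0.1778 = 2052.868 rev/s
RPM = spin*60 = 2052.868*60 ≈ 123172 RPM

123172 RPM


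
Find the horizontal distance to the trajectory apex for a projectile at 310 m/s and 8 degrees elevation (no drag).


R = v0^2*sin(2*theta)/g = 310^2*sin(2*8°)/9.81 = 2700.18 m
apex_dist = R/2 = 2700.18/2 = 1350 m

1350 m


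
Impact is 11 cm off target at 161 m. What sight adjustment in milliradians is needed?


1 mrad subtends 1 cm per 10 m of range, so adj = error_cm / (dist_m / 10) = 11 / (161/10) = 0.6832 mrad

0.6832 mrad


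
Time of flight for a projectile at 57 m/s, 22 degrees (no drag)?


T = 2*v0*sin(theta)/g = 2*57*sin(22°)/9.81 = 4.353 s

4.353 s


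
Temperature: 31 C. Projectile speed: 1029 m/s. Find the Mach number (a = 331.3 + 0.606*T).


a = 331.3 + 0.606*(31) = 350.086 m/s
M = v/a = 1029/350.086 = 2.939

2.939


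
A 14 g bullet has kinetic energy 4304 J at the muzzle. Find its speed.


v = sqrt(2*E/m) = sqrt(2*4304/0.014) = 784.1 m/s

784.1 m/s


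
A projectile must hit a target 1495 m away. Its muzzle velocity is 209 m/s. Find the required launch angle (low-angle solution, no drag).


sin(2*theta) = R*g/v0^2 = 1495*9.81/209^2 = 0.335751, theta = arcsin(0.335751)/2 = 9.809°

9.809 degrees


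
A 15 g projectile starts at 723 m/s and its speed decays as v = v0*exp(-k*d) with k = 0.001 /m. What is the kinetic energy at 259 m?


v = v0*exp(-k*d) = 723*exp(-0.001*259) = 558.028 m/s
E = 0.5*m*v^2 = 0.5*0.015*558.028^2 = 2335 J

2335 J


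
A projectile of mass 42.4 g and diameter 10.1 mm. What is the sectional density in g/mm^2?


SD = m/d^2 = 42.4/10.1^2 = 0.4156 g/mm^2

0.4156 g/mm^2


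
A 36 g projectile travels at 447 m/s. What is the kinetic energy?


E = 0.5*m*v^2 = 0.5*0.036*447^2 = 3597 J

3597 J


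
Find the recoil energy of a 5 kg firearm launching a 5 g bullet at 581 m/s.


v_r = m_p*v_p/m_gun = 0.005*581/5 = 0.581 m/s, E_r = 0.5*m_gun*v_r^2 = 0.5*5*0.581^2 = 0.8439 J

0.8439 J


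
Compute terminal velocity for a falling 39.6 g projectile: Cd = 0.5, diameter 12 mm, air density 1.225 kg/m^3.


A = pi*(d/2)^2 = pi*(12/2000)^2 = 1.13097e-04 m^2
vt = sqrt(2mg/(Cd*rho*A)) = sqrt(2*0.0396*9.81/(0.5 * 1.225 * 1.13097e-04)) = 105.9 m/s

105.9 m/s


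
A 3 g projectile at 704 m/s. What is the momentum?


p = m*v = 0.003*704 = 2.112 kg·m/s

2.112 kg·m/s


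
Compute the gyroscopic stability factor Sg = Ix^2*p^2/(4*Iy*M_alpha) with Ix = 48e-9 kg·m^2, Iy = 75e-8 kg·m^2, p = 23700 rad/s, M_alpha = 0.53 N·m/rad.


Sg = Ix^2 * p^2 / (4 * Iy * M_alpha) = (48e-9)^2 * 23700^2 / (4 * 75e-8 * 0.53) = 0.8139

0.8139


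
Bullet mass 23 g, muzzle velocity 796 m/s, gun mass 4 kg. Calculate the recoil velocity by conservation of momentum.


v_recoil = m_p * v_p / m_gun = 0.023 * 796 / 4 = 4.577 m/s

4.577 m/s


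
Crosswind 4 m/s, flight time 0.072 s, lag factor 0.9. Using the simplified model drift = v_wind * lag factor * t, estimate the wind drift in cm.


drift = v_wind * lag * t = 4 * 0.9 * 0.072 = 0.2592 m ≈ 25.92 cm

25.92 cm


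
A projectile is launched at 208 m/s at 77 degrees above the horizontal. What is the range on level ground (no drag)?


R = v0^2 * sin(2*theta) / g = 208^2 * sin(2*77°) / 9.81 = 1933 m

1933 m


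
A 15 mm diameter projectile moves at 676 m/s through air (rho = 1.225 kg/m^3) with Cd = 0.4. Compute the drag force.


A = pi*(d/2)^2 = pi*(15/2000)^2 = 1.76715e-04 m^2
Fd = 0.5*Cd*rho*A*v^2 = 0.5*0.4*1.225*1.76715e-04*676^2 = 19.78 N

19.78 N


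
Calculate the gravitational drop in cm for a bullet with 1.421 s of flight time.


drop = 0.5*g*t^2 = 0.5*9.81*1.421^2 = 9.90438 m ≈ 990.4 cm

990.4 cm


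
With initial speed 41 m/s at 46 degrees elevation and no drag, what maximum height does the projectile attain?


H = (v0*sin(theta))^2 / (2g) = (41*sin(46°))^2 / (2*9.81) = 44.33 m

44.33 m


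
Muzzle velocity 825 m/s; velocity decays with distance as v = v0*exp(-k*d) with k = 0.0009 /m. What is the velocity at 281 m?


v = v0*exp(-k*d) = 825*exp(-0.0009*281) = 640.7 m/s

640.7 m/s


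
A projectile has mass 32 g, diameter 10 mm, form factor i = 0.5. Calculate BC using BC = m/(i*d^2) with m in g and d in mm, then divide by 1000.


BC = m/(i*d^2*1000) = 32/(0.5 * 10^2 * 1000) = 0.00064

0.00064


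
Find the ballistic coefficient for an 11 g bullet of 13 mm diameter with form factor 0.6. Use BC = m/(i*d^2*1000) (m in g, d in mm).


BC = m/(i*d^2*1000) = 11/(0.6 * 13^2 * 1000) = 0.0001085

0.0001085


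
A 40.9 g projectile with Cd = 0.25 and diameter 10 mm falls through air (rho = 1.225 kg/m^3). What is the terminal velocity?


A = pi*(d/2)^2 = pi*(10/2000)^2 = 7.85398e-05 m^2
vt = sqrt(2mg/(Cd*rho*A)) = sqrt(2*0.0409*9.81/(0.25 * 1.225 * 7.85398e-05)) = 182.7 m/s

182.7 m/s


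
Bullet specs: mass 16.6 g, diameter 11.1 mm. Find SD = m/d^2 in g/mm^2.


SD = m/d^2 = 16.6/11.1^2 = 0.1347 g/mm^2

0.1347 g/mm^2


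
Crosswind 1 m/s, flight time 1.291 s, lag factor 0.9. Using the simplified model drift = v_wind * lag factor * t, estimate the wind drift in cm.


drift = v_wind * lag * t = 1 * 0.9 * 1.291 = 1.1619 m ≈ 116.2 cm

116.2 cm


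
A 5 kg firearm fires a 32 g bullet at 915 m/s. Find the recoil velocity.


v_recoil = m_p * v_p / m_gun = 0.032 * 915 / 5 = 5.856 m/s

5.856 m/s


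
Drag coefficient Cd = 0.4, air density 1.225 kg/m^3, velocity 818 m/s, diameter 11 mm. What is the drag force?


A = pi*(d/2)^2 = pi*(11/2000)^2 = 9.50332e-05 m^2
Fd = 0.5*Cd*rho*A*v^2 = 0.5*0.4*1.225*9.50332e-05*818^2 = 15.58 N

15.58 N


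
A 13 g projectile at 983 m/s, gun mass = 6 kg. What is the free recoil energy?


v_r = m_p*v_p/m_gun = 0.013*983/6 = 2.12983 m/s, E_r = 0.5*m_gun*v_r^2 = 0.5*6*2.12983^2 = 13.61 J

13.61 J


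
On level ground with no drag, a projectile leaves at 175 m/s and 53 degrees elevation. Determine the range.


R = v0^2 * sin(2*theta) / g = 175^2 * sin(2*53°) / 9.81 = 3001 m

3001 m


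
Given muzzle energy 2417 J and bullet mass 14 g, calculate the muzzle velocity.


v = sqrt(2*E/m) = sqrt(2*2417/0.014) = 587.6 m/s

587.6 m/s


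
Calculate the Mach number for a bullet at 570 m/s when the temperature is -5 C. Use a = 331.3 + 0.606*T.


a = 331.3 + 0.606*(-5) = 328.27 m/s
M = v/a = 570/328.27 = 1.736

1.736


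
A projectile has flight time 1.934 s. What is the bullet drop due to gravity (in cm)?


drop = 0.5*g*t^2 = 0.5*9.81*1.934^2 = 18.3464 m ≈ 1835 cm

1835 cm


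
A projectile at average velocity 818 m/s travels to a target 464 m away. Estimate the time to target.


t = d/v = 464/818 = 0.5672 s

0.5672 s


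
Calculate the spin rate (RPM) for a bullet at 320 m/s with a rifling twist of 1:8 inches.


twist_m = 8*0.0254 = 0.2032 m
spin = v/twist = 320/0.2032 = 1574.803 rev/s
RPM = spin*60 = 1574.803*60 ≈ 94488 RPM

94488 RPM


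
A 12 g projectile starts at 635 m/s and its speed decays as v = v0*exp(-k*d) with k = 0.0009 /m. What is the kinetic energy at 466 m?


v = v0*exp(-k*d) = 635*exp(-0.0009*466) = 417.475 m/s
E = 0.5*m*v^2 = 0.5*0.012*417.475^2 = 1046 J

1046 J


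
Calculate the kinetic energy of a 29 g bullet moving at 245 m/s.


E = 0.5*m*v^2 = 0.5*0.029*245^2 = 870.4 J

870.4 J


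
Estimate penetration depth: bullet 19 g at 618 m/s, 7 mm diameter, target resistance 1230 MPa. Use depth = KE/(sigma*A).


A = pi*(d/2)^2 = pi*(7/2)^2 = 38.4845 mm^2
E = 0.5*m*v^2 = 0.5*0.019*618^2 = 3628.28 J
depth = E/(sigma*A) = 3628.28 J / (1230 MPa * 38.4845 mm^2) = 3628.28/(1230 * 38.4845) m = 0.0766495 m ≈ 76.65 mm

76.65 mm


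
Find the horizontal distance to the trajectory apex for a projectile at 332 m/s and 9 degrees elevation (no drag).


R = v0^2*sin(2*theta)/g = 332^2*sin(2*9°)/9.81 = 3472.08 m
apex_dist = R/2 = 3472.08/2 = 1736 m

1736 m


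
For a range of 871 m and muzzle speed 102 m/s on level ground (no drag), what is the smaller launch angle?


sin(2*theta) = R*g/v0^2 = 871*9.81/102^2 = 0.821272, theta = arcsin(0.821272)/2 = 27.61°

27.61 degrees


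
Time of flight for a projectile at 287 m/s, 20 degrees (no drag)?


T = 2*v0*sin(theta)/g = 2*287*sin(20°)/9.81 = 20.01 s

20.01 s


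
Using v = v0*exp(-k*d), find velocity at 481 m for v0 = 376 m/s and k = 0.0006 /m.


v = v0*exp(-k*d) = 376*exp(-0.0006*481) = 281.7 m/s

281.7 m/s


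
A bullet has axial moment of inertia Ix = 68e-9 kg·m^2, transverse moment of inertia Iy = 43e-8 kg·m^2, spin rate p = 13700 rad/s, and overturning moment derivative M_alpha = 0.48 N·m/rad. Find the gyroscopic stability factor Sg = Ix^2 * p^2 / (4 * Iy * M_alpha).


Sg = Ix^2 * p^2 / (4 * Iy * M_alpha) = (68e-9)^2 * 13700^2 / (4 * 43e-8 * 0.48) = 1.051

1.051


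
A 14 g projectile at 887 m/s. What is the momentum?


p = m*v = 0.014*887 = 12.42 kg·m/s

12.42 kg·m/s


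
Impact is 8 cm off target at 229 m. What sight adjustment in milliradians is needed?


1 mrad subtends 1 cm per 10 m of range, so adj = error_cm / (dist_m / 10) = 8 / (229/10) = 0.3493 mrad

0.3493 mrad


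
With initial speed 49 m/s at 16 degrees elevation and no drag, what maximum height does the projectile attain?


H = (v0*sin(theta))^2 / (2g) = (49*sin(16°))^2 / (2*9.81) = 9.298 m

9.298 m


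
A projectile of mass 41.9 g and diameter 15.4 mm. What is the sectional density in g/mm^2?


SD = m/d^2 = 41.9/15.4^2 = 0.1767 g/mm^2

0.1767 g/mm^2


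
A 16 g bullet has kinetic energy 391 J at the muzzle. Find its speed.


v = sqrt(2*E/m) = sqrt(2*391/0.016) = 221.1 m/s

221.1 m/s


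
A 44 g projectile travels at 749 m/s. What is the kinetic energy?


E = 0.5*m*v^2 = 0.5*0.044*749^2 = 12342 J

12342 J


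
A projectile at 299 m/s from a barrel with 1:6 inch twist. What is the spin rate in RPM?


twist_m = 6*0.0254 = 0.1524 m
spin = v/twist = 299/0.1524 = 1961.942 rev/s
RPM = spin*60 = 1961.942*60 ≈ 117717 RPM

117717 RPM


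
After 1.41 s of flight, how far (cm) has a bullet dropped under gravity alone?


drop = 0.5*g*t^2 = 0.5*9.81*1.41^2 = 9.75163 m ≈ 975.2 cm

975.2 cm


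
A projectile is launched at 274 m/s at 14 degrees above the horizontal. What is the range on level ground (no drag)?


R = v0^2 * sin(2*theta) / g = 274^2 * sin(2*14°) / 9.81 = 3593 m

3593 m


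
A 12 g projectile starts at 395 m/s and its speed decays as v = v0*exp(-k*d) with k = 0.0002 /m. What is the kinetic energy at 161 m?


v = v0*exp(-k*d) = 395*exp(-0.0002*161) = 382.484 m/s
E = 0.5*m*v^2 = 0.5*0.012*382.484^2 = 877.8 J

877.8 J


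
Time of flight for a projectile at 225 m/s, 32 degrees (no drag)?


T = 2*v0*sin(theta)/g = 2*225*sin(32°)/9.81 = 24.31 s

24.31 s


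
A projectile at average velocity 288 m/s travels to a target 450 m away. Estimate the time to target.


t = d/v = 450/288 = 1.562 s

1.562 s


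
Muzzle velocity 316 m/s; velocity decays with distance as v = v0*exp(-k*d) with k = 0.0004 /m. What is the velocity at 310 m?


v = v0*exp(-k*d) = 316*exp(-0.0004*310) = 279.1 m/s

279.1 m/s


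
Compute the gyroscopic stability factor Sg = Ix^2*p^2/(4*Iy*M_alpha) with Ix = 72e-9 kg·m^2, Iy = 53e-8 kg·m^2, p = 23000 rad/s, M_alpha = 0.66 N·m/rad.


Sg = Ix^2 * p^2 / (4 * Iy * M_alpha) = (72e-9)^2 * 23000^2 / (4 * 53e-8 * 0.66) = 1.96

1.96


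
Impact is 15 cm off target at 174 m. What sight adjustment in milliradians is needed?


1 mrad subtends 1 cm per 10 m of range, so adj = error_cm / (dist_m / 10) = 15 / (174/10) = 0.8621 mrad

0.8621 mrad


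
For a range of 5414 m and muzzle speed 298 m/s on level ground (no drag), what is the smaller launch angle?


sin(2*theta) = R*g/v0^2 = 5414*9.81/298^2 = 0.598074, theta = arcsin(0.598074)/2 = 18.37°

18.37 degrees


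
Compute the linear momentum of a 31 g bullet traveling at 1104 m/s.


p = m*v = 0.031*1104 = 34.22 kg·m/s

34.22 kg·m/s


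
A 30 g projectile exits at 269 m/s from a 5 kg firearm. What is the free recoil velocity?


v_recoil = m_p * v_p / m_gun = 0.03 * 269 / 5 = 1.614 m/s

1.614 m/s


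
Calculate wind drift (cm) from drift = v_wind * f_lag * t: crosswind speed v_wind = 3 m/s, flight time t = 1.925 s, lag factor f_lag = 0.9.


drift = v_wind * lag * t = 3 * 0.9 * 1.925 = 5.1975 m ≈ 519.8 cm

519.8 cm


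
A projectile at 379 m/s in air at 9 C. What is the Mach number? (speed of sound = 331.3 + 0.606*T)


a = 331.3 + 0.606*(9) = 336.754 m/s
M = v/a = 379/336.754 = 1.125

1.125


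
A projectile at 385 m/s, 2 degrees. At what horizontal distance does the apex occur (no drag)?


R = v0^2*sin(2*theta)/g = 385^2*sin(2*2°)/9.81 = 1053.99 m
apex_dist = R/2 = 1053.99/2 = 527 m

527 m


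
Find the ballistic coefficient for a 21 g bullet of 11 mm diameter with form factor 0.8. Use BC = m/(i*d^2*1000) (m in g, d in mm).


BC = m/(i*d^2*1000) = 21/(0.8 * 11^2 * 1000) = 0.0002169

0.0002169


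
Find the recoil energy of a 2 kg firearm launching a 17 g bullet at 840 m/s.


v_r = m_p*v_p/m_gun = 0.017*840/2 = 7.14 m/s, E_r = 0.5*m_gun*v_r^2 = 0.5*2*7.14^2 = 50.98 J

50.98 J


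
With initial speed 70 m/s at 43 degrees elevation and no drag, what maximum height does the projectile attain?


H = (v0*sin(theta))^2 / (2g) = (70*sin(43°))^2 / (2*9.81) = 116.2 m

116.2 m


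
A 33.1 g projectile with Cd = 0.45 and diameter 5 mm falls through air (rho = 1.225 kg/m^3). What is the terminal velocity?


A = pi*(d/2)^2 = pi*(5/2000)^2 = 1.96350e-05 m^2
vt = sqrt(2mg/(Cd*rho*A)) = sqrt(2*0.0331*9.81/(0.45 * 1.225 * 1.96350e-05)) = 244.9 m/s

244.9 m/s


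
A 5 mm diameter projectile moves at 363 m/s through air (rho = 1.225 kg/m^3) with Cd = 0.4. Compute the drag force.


A = pi*(d/2)^2 = pi*(5/2000)^2 = 1.96350e-05 m^2
Fd = 0.5*Cd*rho*A*v^2 = 0.5*0.4*1.225*1.96350e-05*363^2 = 0.6339 N

0.6339 N


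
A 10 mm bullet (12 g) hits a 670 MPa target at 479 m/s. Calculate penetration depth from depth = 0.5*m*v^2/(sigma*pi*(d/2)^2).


A = pi*(d/2)^2 = pi*(10/2)^2 = 78.5398 mm^2
E = 0.5*m*v^2 = 0.5*0.012*479^2 = 1376.65 J
depth = E/(sigma*A) = 1376.65 J / (670 MPa * 78.5398 mm^2) = 1376.65/(670 * 78.5398) m = 0.0261612 m ≈ 26.16 mm

26.16 mm


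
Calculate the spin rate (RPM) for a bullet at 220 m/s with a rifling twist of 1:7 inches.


twist_m = 7*0.0254 = 0.1778 m
spin = v/twist = 220/0.1778 = 1237.345 rev/s
RPM = spin*60 = 1237.345*60 ≈ 74241 RPM

74241 RPM


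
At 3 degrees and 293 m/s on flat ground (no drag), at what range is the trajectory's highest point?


R = v0^2*sin(2*theta)/g = 293^2*sin(2*3°)/9.81 = 914.747 m
apex_dist = R/2 = 914.747/2 = 457.4 m

457.4 m


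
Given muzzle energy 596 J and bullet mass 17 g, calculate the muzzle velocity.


v = sqrt(2*E/m) = sqrt(2*596/0.017) = 264.8 m/s

264.8 m/s


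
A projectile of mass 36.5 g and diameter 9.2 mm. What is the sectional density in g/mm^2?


SD = m/d^2 = 36.5/9.2^2 = 0.4312 g/mm^2

0.4312 g/mm^2


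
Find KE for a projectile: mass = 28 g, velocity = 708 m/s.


E = 0.5*m*v^2 = 0.5*0.028*708^2 = 7018 J

7018 J


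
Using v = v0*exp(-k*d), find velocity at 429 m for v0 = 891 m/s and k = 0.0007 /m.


v = v0*exp(-k*d) = 891*exp(-0.0007*429) = 659.9 m/s

659.9 m/s


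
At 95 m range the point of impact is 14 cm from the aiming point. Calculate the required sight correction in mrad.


1 mrad subtends 1 cm per 10 m of range, so adj = error_cm / (dist_m / 10) = 14 / (95/10) = 1.474 mrad

1.474 mrad
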